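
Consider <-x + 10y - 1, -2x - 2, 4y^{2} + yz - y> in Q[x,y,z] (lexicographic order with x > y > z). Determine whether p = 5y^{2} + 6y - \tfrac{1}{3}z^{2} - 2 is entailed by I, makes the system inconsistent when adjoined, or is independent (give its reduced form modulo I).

5y^{2} + 6y - \tfrac{1}{3}z^{2} - 2 is independent of I; its normal form modulo I is -\tfrac{1}{3}z^{2} - 2.

First compute the reduced Gröbner basis of I by Buchberger's algorithm.
f_1 = -x + 10y - 1, LT = x.
f_2 = -2x - 2, LT = x.
f_3 = 4y^{2} + yz - y, LT = y^{2}.

S(f_1,f_2): lcm = x. S = -10y.
  leading term y: no divisor's leading term divides it; move -10y to the remainder.
  remainder -10y ≠ 0; add h_4 = -10y to the basis.

The other S-polynomials (S(f_1,f_3), S(f_2,f_3), S(f_1,h_4), S(f_2,h_4), S(f_3,h_4)) all reduce to 0 modulo the current basis, so we have a Gröbner basis.
Inter-reduce: drop elements whose leading term is divisible by another's, tail-reduce, and make monic.
Reduced Gröbner basis: {x + 1, y}.
Label its elements g_1 = x + 1, g_2 = y.

Reduce p = 5y^{2} + 6y - \tfrac{1}{3}z^{2} - 2 modulo G:
  leading term y^{2}: subtract (5y)·g_2 from 5y^{2} + 6y - \tfrac{1}{3}z^{2} - 2 → 6y - \tfrac{1}{3}z^{2} - 2
  leading term y: subtract (6)·g_2 from 6y - \tfrac{1}{3}z^{2} - 2 → -\tfrac{1}{3}z^{2} - 2
  leading term z^{2}: no divisor's leading term divides it; move -\tfrac{1}{3}z^{2} to the remainder.
  leading term 1: no divisor's leading term divides it; move -2 to the remainder.
  normal form = -\tfrac{1}{3}z^{2} - 2.
The normal form is nonzero, so p ∉ I. Since p minus its normal form lies in I, I + (p) = I + (r) where r = -\tfrac{1}{3}z^{2} - 2; decide whether this ideal is the whole ring.
Run Buchberger on G together with r (pairs among the g_i already reduce to 0 since G is a Gröbner basis):
g_1 = x + 1, LT = x.
g_2 = y, LT = y.
r = -\tfrac{1}{3}z^{2} - 2, LT = z^{2}.

The S-polynomials (S(g_1,g_2), S(g_1,r), S(g_2,r)) all reduce to 0 modulo the current basis, so we have a Gröbner basis.
Inter-reduce: drop elements whose leading term is divisible by another's, tail-reduce, and make monic.
Reduced Gröbner basis: {x + 1, y, z^{2} + 6}.
The reduced Gröbner basis of I + (p) is {x + 1, y, z^{2} + 6} ≠ {1}, a proper ideal, so the enlarged system stays consistent: p is independent of I, with normal form -\tfrac{1}{3}z^{2} - 2.

The remainder on division by a Gröbner basis is unique — it is the normal form.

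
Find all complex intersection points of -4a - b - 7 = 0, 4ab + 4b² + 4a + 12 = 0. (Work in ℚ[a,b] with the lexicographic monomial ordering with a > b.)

Compute a lex Gröbner basis by Buchberger's algorithm.
f_1 = -4a - b - 7, LT = a.
f_2 = 4ab + 4a + 4b² + 12, LT = ab.

S(f_1,f_2): lcm = ab. S = -a - ¾b² + 7/4b - 3.
  leading term a: subtract (¼)·f_1 from -a - ¾b² + 7/4b - 3 → -¾b² + 2b - 5/4
  leading term b²: no divisor's leading term divides it; move -¾b² to the remainder.
  leading term b: no divisor's leading term divides it; move 2b to the remainder.
  leading term 1: no divisor's leading term divides it; move -5/4 to the remainder.
  remainder -¾b² + 2b - 5/4 ≠ 0; add h_3 = -¾b² + 2b - 5/4 to the basis.

The other S-polynomials (S(f_1,h_3), S(f_2,h_3)) all reduce to 0 modulo the current basis, so we have a Gröbner basis.
Inter-reduce: drop elements whose leading term is divisible by another's, tail-reduce, and make monic.
Reduced Gröbner basis: {a + ¼b + 7/4, b² - 8/3b + 5/3}.

The lex basis is triangular: the last element involves only b. Solving b² - 8/3b + 5/3 = 0 gives b ∈ {1, 5/3}; substituting each value into the earlier elements determines the remaining variables.
  b = 1: the earlier basis element becomes a + 2 = 0, giving a = -2 — point (-2, 1).
  b = 5/3: the earlier basis element becomes a + 13/6 = 0, giving a = -13/6 — point (-13/6, 5/3).
This is the nonlinear analogue of row-reducing a linear system.

{(-2, 1), (-13/6, 5/3)}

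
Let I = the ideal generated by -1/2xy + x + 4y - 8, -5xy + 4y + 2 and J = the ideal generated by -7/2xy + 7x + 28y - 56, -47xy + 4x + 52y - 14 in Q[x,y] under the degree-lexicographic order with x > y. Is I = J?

For a fixed monomial order, each ideal has a unique reduced Gröbner basis; comparing bases decides equality.
Buchberger on the first generating set:
f_1 = -1/2xy + x + 4y - 8, LT = xy.
f_2 = -5xy + 4y + 2, LT = xy.

S(f_1,f_2): lcm = xy. S = -2x - 36/5y + 82/5.
  leading term x: no divisor's leading term divides it; move -2x to the remainder.
  leading term y: no divisor's leading term divides it; move -36/5y to the remainder.
  leading term 1: no divisor's leading term divides it; move 82/5 to the remainder.
  remainder -2x - 36/5y + 82/5 ≠ 0; add g_3 = -2x - 36/5y + 82/5 to the basis.

S(f_1,g_3): lcm = xy. S = -18/5y^2 - 2x + 1/5y + 16.
  leading term y^2: no divisor's leading term divides it; move -18/5y^2 to the remainder.
  leading term x: subtract (1)·g_3 from -2x + 1/5y + 16 → 37/5y - 2/5
  leading term y: no divisor's leading term divides it; move 37/5y to the remainder.
  leading term 1: no divisor's leading term divides it; move -2/5 to the remainder.
  remainder -18/5y^2 + 37/5y - 2/5 ≠ 0; add g_4 = -18/5y^2 + 37/5y - 2/5 to the basis.

S(f_2,g_3): lcm = xy. S = -18/5y^2 + 37/5y - 2/5.
  leading term y^2: subtract (1)·g_4 from -18/5y^2 + 37/5y - 2/5 → 0
  remainder 0.

S(f_1,g_4): lcm = xy^2. S = 1/18xy - 8y^2 - 1/9x + 16y.
  leading term xy: subtract (-1/9)·f_1 from 1/18xy - 8y^2 - 1/9x + 16y → -8y^2 + 148/9y - 8/9
  leading term y^2: subtract (20/9)·g_4 from -8y^2 + 148/9y - 8/9 → 0
  remainder 0.

S(f_2,g_4): lcm = xy^2. S = 37/18xy - 4/5y^2 - 1/9x - 2/5y.
  leading term xy: subtract (-37/9)·f_1 from 37/18xy - 4/5y^2 - 1/9x - 2/5y → -4/5y^2 + 4x + 722/45y - 296/9
  leading term y^2: subtract (2/9)·g_4 from -4/5y^2 + 4x + 722/45y - 296/9 → 4x + 72/5y - 164/5
  leading term x: subtract (-2)·g_3 from 4x + 72/5y - 164/5 → 0
  remainder 0.

S(g_3,g_4): leading monomials are coprime, so the S-polynomial reduces to 0 (Buchberger's first criterion).
Every S-polynomial of the final basis reduces to 0, so we have a Gröbner basis.
Inter-reduce: drop elements whose leading term is divisible by another's, tail-reduce, and make monic.
Reduced Gröbner basis: {y^2 - 37/18y + 1/9, x + 18/5y - 41/5}.

Buchberger on the second generating set:
h_1 = -7/2xy + 7x + 28y - 56, LT = xy.
h_2 = -47xy + 4x + 52y - 14, LT = xy.

S(h_1,h_2): lcm = xy. S = -90/47x - 324/47y + 738/47.
  leading term x: no divisor's leading term divides it; move -90/47x to the remainder.
  leading term y: no divisor's leading term divides it; move -324/47y to the remainder.
  leading term 1: no divisor's leading term divides it; move 738/47 to the remainder.
  remainder -90/47x - 324/47y + 738/47 ≠ 0; add k_3 = -90/47x - 324/47y + 738/47 to the basis.

S(h_1,k_3): lcm = xy. S = -18/5y^2 - 2x + 1/5y + 16.
  leading term y^2: no divisor's leading term divides it; move -18/5y^2 to the remainder.
  leading term x: subtract (47/45)·k_3 from -2x + 1/5y + 16 → 37/5y - 2/5
  leading term y: no divisor's leading term divides it; move 37/5y to the remainder.
  leading term 1: no divisor's leading term divides it; move -2/5 to the remainder.
  remainder -18/5y^2 + 37/5y - 2/5 ≠ 0; add k_4 = -18/5y^2 + 37/5y - 2/5 to the basis.

S(h_2,k_3): lcm = xy. S = -18/5y^2 - 4/47x + 1667/235y + 14/47.
  leading term y^2: subtract (1)·k_4 from -18/5y^2 - 4/47x + 1667/235y + 14/47 → -4/47x - 72/235y + 164/235
  leading term x: subtract (2/45)·k_3 from -4/47x - 72/235y + 164/235 → 0
  remainder 0.

S(h_1,k_4): lcm = xy^2. S = 1/18xy - 8y^2 - 1/9x + 16y.
  leading term xy: subtract (-1/63)·h_1 from 1/18xy - 8y^2 - 1/9x + 16y → -8y^2 + 148/9y - 8/9
  leading term y^2: subtract (20/9)·k_4 from -8y^2 + 148/9y - 8/9 → 0
  remainder 0.

S(h_2,k_4): lcm = xy^2. S = 1667/846xy - 52/47y^2 - 1/9x + 14/47y.
  leading term xy: subtract (-1667/2961)·h_1 from 1667/846xy - 52/47y^2 - 1/9x + 14/47y → -52/47y^2 + 180/47x + 6794/423y - 13336/423
  leading term y^2: subtract (130/423)·k_4 from -52/47y^2 + 180/47x + 6794/423y - 13336/423 → 180/47x + 648/47y - 1476/47
  leading term x: subtract (-2)·k_3 from 180/47x + 648/47y - 1476/47 → 0
  remainder 0.

S(k_3,k_4): leading monomials are coprime, so the S-polynomial reduces to 0 (Buchberger's first criterion).
Every S-polynomial of the final basis reduces to 0, so we have a Gröbner basis.
Inter-reduce: drop elements whose leading term is divisible by another's, tail-reduce, and make monic.
Reduced Gröbner basis: {y^2 - 37/18y + 1/9, x + 18/5y - 41/5}.

Same reduced basis, so the two generating sets span the same ideal.

Yes, the ideals are equal.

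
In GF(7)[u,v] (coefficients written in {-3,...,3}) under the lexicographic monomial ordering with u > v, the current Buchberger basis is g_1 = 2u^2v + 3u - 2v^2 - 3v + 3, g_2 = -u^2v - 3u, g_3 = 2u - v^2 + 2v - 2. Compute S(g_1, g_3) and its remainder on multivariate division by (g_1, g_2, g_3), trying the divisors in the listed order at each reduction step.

S(g_1, g_3) = -3uv^3 - uv^2 + uv - 2u - v^2 + 2v - 2; remainder on division = 2v^5 - v^4 + 2v^3 + 3v^2 - 2v + 3.

lcm(LM(g_1), LM(g_3)) = u^2v.
S = (lcm/LT(g_1))·g_1 − (lcm/LT(g_3))·g_3 = -3uv^3 - uv^2 + uv - 2u - v^2 + 2v - 2.
Reduce S modulo (g_1, g_2, g_3) in that order:
  leading term uv^3: subtract (2v^3)·g_3 from -3uv^3 - uv^2 + uv - 2u - v^2 + 2v - 2 → -uv^2 + uv - 2u + 2v^5 + 3v^4 - 3v^3 - v^2 + 2v - 2
  leading term uv^2: subtract (3v^2)·g_3 from -uv^2 + uv - 2u + 2v^5 + 3v^4 - 3v^3 - v^2 + 2v - 2 → uv - 2u + 2v^5 - v^4 - 2v^3 - 2v^2 + 2v - 2
  leading term uv: subtract (-3v)·g_3 from uv - 2u + 2v^5 - v^4 - 2v^3 - 2v^2 + 2v - 2 → -2u + 2v^5 - v^4 + 2v^3 - 3v^2 + 3v - 2
  leading term u: subtract (-1)·g_3 from -2u + 2v^5 - v^4 + 2v^3 - 3v^2 + 3v - 2 → 2v^5 - v^4 + 2v^3 + 3v^2 - 2v + 3
  leading term v^5: no divisor's leading term divides it; move 2v^5 to the remainder.
  leading term v^4: no divisor's leading term divides it; move -v^4 to the remainder.
  leading term v^3: no divisor's leading term divides it; move 2v^3 to the remainder.
  leading term v^2: no divisor's leading term divides it; move 3v^2 to the remainder.
  leading term v: no divisor's leading term divides it; move -2v to the remainder.
  leading term 1: no divisor's leading term divides it; move 3 to the remainder.
The remainder 2v^5 - v^4 + 2v^3 + 3v^2 - 2v + 3 is nonzero, so it would be added as the next basis element.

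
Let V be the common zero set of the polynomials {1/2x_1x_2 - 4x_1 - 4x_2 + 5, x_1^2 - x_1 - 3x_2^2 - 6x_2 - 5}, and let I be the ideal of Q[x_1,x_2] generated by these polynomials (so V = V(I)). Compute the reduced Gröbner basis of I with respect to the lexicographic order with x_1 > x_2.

This is the nonlinear analogue of row-reducing a linear system.

f_1 = 1/2x_1x_2 - 4x_1 - 4x_2 + 5, LT = x_1x_2.
f_2 = x_1^2 - x_1 - 3x_2^2 - 6x_2 - 5, LT = x_1^2.

S(f_1,f_2): lcm = x_1^2x_2. S = -8x_1^2 - 7x_1x_2 + 10x_1 + 3x_2^3 + 6x_2^2 + 5x_2.
  reduce S modulo (f_1, f_2):
  remainder -54x_1 + 3x_2^3 - 18x_2^2 - 99x_2 + 30 ≠ 0; add g_3 = -54x_1 + 3x_2^3 - 18x_2^2 - 99x_2 + 30 to the basis.

S(f_1,g_3): lcm = x_1x_2. S = -8x_1 + 1/18x_2^4 - 1/3x_2^3 - 11/6x_2^2 - 67/9x_2 + 10.
  reduce S modulo (f_1, f_2, g_3):
  remainder 1/18x_2^4 - 7/9x_2^3 + 5/6x_2^2 + 65/9x_2 + 50/9 ≠ 0; add g_4 = 1/18x_2^4 - 7/9x_2^3 + 5/6x_2^2 + 65/9x_2 + 50/9 to the basis.

The other S-polynomials (S(f_2,g_3), S(f_1,g_4), S(f_2,g_4), S(g_3,g_4)) all reduce to 0 modulo the current basis, so we have a Gröbner basis.
Inter-reduce: drop elements whose leading term is divisible by another's, tail-reduce, and make monic.

G = {x_1 - 1/18x_2^3 + 1/3x_2^2 + 11/6x_2 - 5/9, x_2^4 - 14x_2^3 + 15x_2^2 + 130x_2 + 100}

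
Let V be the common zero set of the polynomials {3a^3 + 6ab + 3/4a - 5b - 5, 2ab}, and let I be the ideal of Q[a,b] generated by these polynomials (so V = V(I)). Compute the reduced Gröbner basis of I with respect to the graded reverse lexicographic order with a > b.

G = {a^3 + 1/4a - 5/3b - 5/3, ab, b^2 + b}

This is the nonlinear analogue of row-reducing a linear system.

f_1 = 3a^3 + 6ab + 3/4a - 5b - 5, LT = a^3.
f_2 = 2ab, LT = ab.

S(f_1,f_2): lcm = a^3b. S = 2ab^2 + 1/4ab - 5/3b^2 - 5/3b.
  leading term ab^2: subtract (b)·f_2 from 2ab^2 + 1/4ab - 5/3b^2 - 5/3b → 1/4ab - 5/3b^2 - 5/3b
  leading term ab: subtract (1/8)·f_2 from 1/4ab - 5/3b^2 - 5/3b → -5/3b^2 - 5/3b
  leading term b^2: no divisor's leading term divides it; move -5/3b^2 to the remainder.
  leading term b: no divisor's leading term divides it; move -5/3b to the remainder.
  remainder -5/3b^2 - 5/3b ≠ 0; add g_3 = -5/3b^2 - 5/3b to the basis.

The other S-polynomials (S(f_1,g_3), S(f_2,g_3)) all reduce to 0 modulo the current basis, so we have a Gröbner basis.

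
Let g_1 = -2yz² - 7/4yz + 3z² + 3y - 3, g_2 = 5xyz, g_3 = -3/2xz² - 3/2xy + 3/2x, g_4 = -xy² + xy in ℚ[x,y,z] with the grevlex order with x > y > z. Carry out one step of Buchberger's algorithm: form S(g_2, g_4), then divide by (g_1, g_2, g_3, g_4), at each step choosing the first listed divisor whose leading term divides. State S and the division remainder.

lcm(LM(g_2), LM(g_4)) = xy²z.
S = (lcm/LT(g_2))·g_2 − (lcm/LT(g_4))·g_4 = xyz.
Reduce S modulo (g_1, g_2, g_3, g_4) in that order:
  leading term xyz: subtract (⅕)·g_2 from xyz → 0
The remainder is 0, so this S-polynomial contributes no new basis element.
This is the inner loop of Buchberger's algorithm — each nonzero remainder becomes a new basis element.

S(g_2, g_4) = xyz; remainder on division = 0.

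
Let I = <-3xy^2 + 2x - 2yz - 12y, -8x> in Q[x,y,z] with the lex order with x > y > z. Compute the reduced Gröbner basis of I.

G = {x, yz + 6y}

The reduced Gröbner basis is the canonical form of the ideal for this ordering.

f_1 = -3xy^2 + 2x - 2yz - 12y, LT = xy^2.
f_2 = -8x, LT = x.

S(f_1,f_2): lcm = xy^2. S = -2/3x + 2/3yz + 4y.
  reduce S modulo (f_1, f_2):
  remainder 2/3yz + 4y ≠ 0; add g_3 = 2/3yz + 4y to the basis.

The other S-polynomials (S(f_1,g_3), S(f_2,g_3)) all reduce to 0 modulo the current basis, so we have a Gröbner basis.
Inter-reduce: drop elements whose leading term is divisible by another's, tail-reduce, and make monic.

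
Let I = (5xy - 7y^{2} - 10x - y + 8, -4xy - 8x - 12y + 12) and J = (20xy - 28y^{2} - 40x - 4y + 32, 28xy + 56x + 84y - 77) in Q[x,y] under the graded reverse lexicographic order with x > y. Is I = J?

No, the ideals differ.

Since reduced Gröbner bases are canonical representatives of ideals under a given ordering, it suffices to compute and compare them.
Buchberger on the first generating set:
f_1 = 5xy - 7y^{2} - 10x - y + 8, LT = xy.
f_2 = -4xy - 8x - 12y + 12, LT = xy.

S(f_1,f_2): lcm = xy. S = -\tfrac{7}{5}y^{2} - 4x - \tfrac{16}{5}y + \tfrac{23}{5}.
  leading term y^{2}: no divisor's leading term divides it; move -\tfrac{7}{5}y^{2} to the remainder.
  leading term x: no divisor's leading term divides it; move -4x to the remainder.
  leading term y: no divisor's leading term divides it; move -\tfrac{16}{5}y to the remainder.
  leading term 1: no divisor's leading term divides it; move \tfrac{23}{5} to the remainder.
  remainder -\tfrac{7}{5}y^{2} - 4x - \tfrac{16}{5}y + \tfrac{23}{5} ≠ 0; add g_3 = -\tfrac{7}{5}y^{2} - 4x - \tfrac{16}{5}y + \tfrac{23}{5} to the basis.

S(f_1,g_3): lcm = xy^{2}. S = -\tfrac{7}{5}y^{3} - \tfrac{20}{7}x^{2} - \tfrac{30}{7}xy - \tfrac{1}{5}y^{2} + \tfrac{23}{7}x + \tfrac{8}{5}y.
  leading term y^{3}: subtract (y)·g_3 from -\tfrac{7}{5}y^{3} - \tfrac{20}{7}x^{2} - \tfrac{30}{7}xy - \tfrac{1}{5}y^{2} + \tfrac{23}{7}x + \tfrac{8}{5}y → -\tfrac{20}{7}x^{2} - \tfrac{2}{7}xy + 3y^{2} + \tfrac{23}{7}x - 3y
  leading term x^{2}: no divisor's leading term divides it; move -\tfrac{20}{7}x^{2} to the remainder.
  leading term xy: subtract (-\tfrac{2}{35})·f_1 from -\tfrac{2}{7}xy + 3y^{2} + \tfrac{23}{7}x - 3y → \tfrac{13}{5}y^{2} + \tfrac{19}{7}x - \tfrac{107}{35}y + \tfrac{16}{35}
  leading term y^{2}: subtract (-\tfrac{13}{7})·g_3 from \tfrac{13}{5}y^{2} + \tfrac{19}{7}x - \tfrac{107}{35}y + \tfrac{16}{35} → -\tfrac{33}{7}x - 9y + 9
  leading term x: no divisor's leading term divides it; move -\tfrac{33}{7}x to the remainder.
  leading term y: no divisor's leading term divides it; move -9y to the remainder.
  leading term 1: no divisor's leading term divides it; move 9 to the remainder.
  remainder -\tfrac{20}{7}x^{2} - \tfrac{33}{7}x - 9y + 9 ≠ 0; add g_4 = -\tfrac{20}{7}x^{2} - \tfrac{33}{7}x - 9y + 9 to the basis.

The other S-polynomials (S(f_2,g_3), S(f_1,g_4), S(f_2,g_4), S(g_3,g_4)) all reduce to 0 modulo the current basis, so we have a Gröbner basis.
Inter-reduce: drop elements whose leading term is divisible by another's, tail-reduce, and make monic.
Reduced Gröbner basis: {x^{2} + \tfrac{33}{20}x + \tfrac{63}{20}y - \tfrac{63}{20}, xy + 2x + 3y - 3, y^{2} + \tfrac{20}{7}x + \tfrac{16}{7}y - \tfrac{23}{7}}.

Buchberger on the second generating set:
h_1 = 20xy - 28y^{2} - 40x - 4y + 32, LT = xy.
h_2 = 28xy + 56x + 84y - 77, LT = xy.

S(h_1,h_2): lcm = xy. S = -\tfrac{7}{5}y^{2} - 4x - \tfrac{16}{5}y + \tfrac{87}{20}.
  leading term y^{2}: no divisor's leading term divides it; move -\tfrac{7}{5}y^{2} to the remainder.
  leading term x: no divisor's leading term divides it; move -4x to the remainder.
  leading term y: no divisor's leading term divides it; move -\tfrac{16}{5}y to the remainder.
  leading term 1: no divisor's leading term divides it; move \tfrac{87}{20} to the remainder.
  remainder -\tfrac{7}{5}y^{2} - 4x - \tfrac{16}{5}y + \tfrac{87}{20} ≠ 0; add k_3 = -\tfrac{7}{5}y^{2} - 4x - \tfrac{16}{5}y + \tfrac{87}{20} to the basis.

S(h_1,k_3): lcm = xy^{2}. S = -\tfrac{7}{5}y^{3} - \tfrac{20}{7}x^{2} - \tfrac{30}{7}xy - \tfrac{1}{5}y^{2} + \tfrac{87}{28}x + \tfrac{8}{5}y.
  leading term y^{3}: subtract (y)·k_3 from -\tfrac{7}{5}y^{3} - \tfrac{20}{7}x^{2} - \tfrac{30}{7}xy - \tfrac{1}{5}y^{2} + \tfrac{87}{28}x + \tfrac{8}{5}y → -\tfrac{20}{7}x^{2} - \tfrac{2}{7}xy + 3y^{2} + \tfrac{87}{28}x - \tfrac{11}{4}y
  leading term x^{2}: no divisor's leading term divides it; move -\tfrac{20}{7}x^{2} to the remainder.
  leading term xy: subtract (-\tfrac{1}{70})·h_1 from -\tfrac{2}{7}xy + 3y^{2} + \tfrac{87}{28}x - \tfrac{11}{4}y → \tfrac{13}{5}y^{2} + \tfrac{71}{28}x - \tfrac{393}{140}y + \tfrac{16}{35}
  leading term y^{2}: subtract (-\tfrac{13}{7})·k_3 from \tfrac{13}{5}y^{2} + \tfrac{71}{28}x - \tfrac{393}{140}y + \tfrac{16}{35} → -\tfrac{137}{28}x - \tfrac{35}{4}y + \tfrac{239}{28}
  leading term x: no divisor's leading term divides it; move -\tfrac{137}{28}x to the remainder.
  leading term y: no divisor's leading term divides it; move -\tfrac{35}{4}y to the remainder.
  leading term 1: no divisor's leading term divides it; move \tfrac{239}{28} to the remainder.
  remainder -\tfrac{20}{7}x^{2} - \tfrac{137}{28}x - \tfrac{35}{4}y + \tfrac{239}{28} ≠ 0; add k_4 = -\tfrac{20}{7}x^{2} - \tfrac{137}{28}x - \tfrac{35}{4}y + \tfrac{239}{28} to the basis.

The other S-polynomials (S(h_2,k_3), S(h_1,k_4), S(h_2,k_4), S(k_3,k_4)) all reduce to 0 modulo the current basis, so we have a Gröbner basis.
Inter-reduce: drop elements whose leading term is divisible by another's, tail-reduce, and make monic.
Reduced Gröbner basis: {x^{2} + \tfrac{137}{80}x + \tfrac{49}{16}y - \tfrac{239}{80}, xy + 2x + 3y - \tfrac{11}{4}, y^{2} + \tfrac{20}{7}x + \tfrac{16}{7}y - \tfrac{87}{28}}.

These differ, so the ideals are not equal.
The choice of monomial ordering does not affect the verdict — as long as both bases are computed under the same ordering, their equality decides ideal equality.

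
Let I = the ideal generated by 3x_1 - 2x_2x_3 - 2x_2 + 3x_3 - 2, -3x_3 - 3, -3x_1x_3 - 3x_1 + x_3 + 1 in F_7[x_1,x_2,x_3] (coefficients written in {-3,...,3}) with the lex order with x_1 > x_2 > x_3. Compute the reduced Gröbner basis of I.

G = {x_1 + 3, x_3 + 1}

Buchberger's algorithm terminates because the ascending chain of leading-term ideals stabilizes.

f_1 = 3x_1 - 2x_2x_3 - 2x_2 + 3x_3 - 2, LT = x_1.
f_2 = -3x_3 - 3, LT = x_3.
f_3 = -3x_1x_3 - 3x_1 + x_3 + 1, LT = x_1x_3.

The S-polynomials (S(f_1,f_2), S(f_1,f_3), S(f_2,f_3)) all reduce to 0 modulo the current basis, so we have a Gröbner basis.
Inter-reduce: drop elements whose leading term is divisible by another's, tail-reduce, and make monic.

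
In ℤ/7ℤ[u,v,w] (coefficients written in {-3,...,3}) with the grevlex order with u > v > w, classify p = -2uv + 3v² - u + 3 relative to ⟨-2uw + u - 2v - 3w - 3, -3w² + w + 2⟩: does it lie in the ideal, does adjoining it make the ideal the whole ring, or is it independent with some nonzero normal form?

Adjoining -2uv + 3v² - u + 3 makes the ideal the whole ring: the system is inconsistent.

First compute the reduced Gröbner basis of I by Buchberger's algorithm.
f_1 = -2uw + u - 2v - 3w - 3, LT = uw.
f_2 = -3w² + w + 2, LT = w².

S(f_1,f_2): lcm = uw². S = uw + vw - 2w² + 3u - 2w.
  leading term uw: subtract (3)·f_1 from uw + vw - 2w² + 3u - 2w → vw - 2w² - v + 2
  leading term vw: no divisor's leading term divides it; move vw to the remainder.
  leading term w²: subtract (3)·f_2 from -2w² - v + 2 → -v - 3w + 3
  leading term v: no divisor's leading term divides it; move -v to the remainder.
  leading term w: no divisor's leading term divides it; move -3w to the remainder.
  leading term 1: no divisor's leading term divides it; move 3 to the remainder.
  remainder vw - v - 3w + 3 ≠ 0; add h_3 = vw - v - 3w + 3 to the basis.

S(f_1,h_3): lcm = uvw. S = -3uv + v² + 3uw - 2vw - 3u - 2v.
  leading term uv: no divisor's leading term divides it; move -3uv to the remainder.
  leading term v²: no divisor's leading term divides it; move v² to the remainder.
  leading term uw: subtract (2)·f_1 from 3uw - 2vw - 3u - 2v → -2vw + 2u + 2v - w - 1
  leading term vw: subtract (-2)·h_3 from -2vw + 2u + 2v - w - 1 → 2u - 2
  leading term u: no divisor's leading term divides it; move 2u to the remainder.
  leading term 1: no divisor's leading term divides it; move -2 to the remainder.
  remainder -3uv + v² + 2u - 2 ≠ 0; add h_4 = -3uv + v² + 2u - 2 to the basis.

The other S-polynomials (S(f_2,h_3), S(f_1,h_4), S(f_2,h_4), S(h_3,h_4)) all reduce to 0 modulo the current basis, so we have a Gröbner basis.
Inter-reduce: drop elements whose leading term is divisible by another's, tail-reduce, and make monic.
Reduced Gröbner basis: {uv + 2v² - 3u + 3, uw + 3u + v - 2w - 2, vw - v - 3w + 3, w² + 2w - 3}.
Label its elements g_1 = uv + 2v² - 3u + 3, g_2 = uw + 3u + v - 2w - 2, g_3 = vw - v - 3w + 3, g_4 = w² + 2w - 3.

Reduce p = -2uv + 3v² - u + 3 modulo G:
  leading term uv: subtract (-2)·g_1 from -2uv + 3v² - u + 3 → 2
  leading term 1: no divisor's leading term divides it; move 2 to the remainder.
  normal form = 2.
The normal form is nonzero, so p ∉ I. Since p minus its normal form lies in I, I + (p) = I + (r) where r = 2; decide whether this ideal is the whole ring.
Here r = 2 is a nonzero constant, hence a unit: 1 ∈ I + (p), the Gröbner basis of I + (p) is {1}, and the enlarged system has no common solution — adjoining p is inconsistent.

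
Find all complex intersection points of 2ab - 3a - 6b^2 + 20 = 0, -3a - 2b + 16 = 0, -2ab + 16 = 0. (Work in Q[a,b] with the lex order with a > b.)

{(4, 2)}

Compute a lex Gröbner basis by Buchberger's algorithm.
f_1 = 2ab - 3a - 6b^2 + 20, LT = ab.
f_2 = -3a - 2b + 16, LT = a.
f_3 = -2ab + 16, LT = ab.

S(f_1,f_2): lcm = ab. S = -3/2a - 11/3b^2 + 16/3b + 10.
  reduce S modulo (f_1, f_2, f_3):
  remainder -11/3b^2 + 19/3b + 2 ≠ 0; add h_4 = -11/3b^2 + 19/3b + 2 to the basis.

S(f_1,f_3): lcm = ab. S = -3/2a - 3b^2 + 18.
  reduce S modulo (f_1, f_2, f_3, h_4):
  remainder -46/11b + 92/11 ≠ 0; add h_5 = -46/11b + 92/11 to the basis.

The other S-polynomials (S(f_2,f_3), S(f_1,h_4), S(f_2,h_4), S(f_3,h_4), S(f_1,h_5), S(f_2,h_5), S(f_3,h_5), S(h_4,h_5)) all reduce to 0 modulo the current basis, so we have a Gröbner basis.
Inter-reduce: drop elements whose leading term is divisible by another's, tail-reduce, and make monic.
Reduced Gröbner basis: {a - 4, b - 2}.

The lex basis is triangular: the last element involves only b. Solving b - 2 = 0 gives b ∈ {2}; substituting each value into the earlier elements determines the remaining variables.
  b = 2: the earlier basis element becomes a - 4 = 0, giving a = 4 — point (4, 2).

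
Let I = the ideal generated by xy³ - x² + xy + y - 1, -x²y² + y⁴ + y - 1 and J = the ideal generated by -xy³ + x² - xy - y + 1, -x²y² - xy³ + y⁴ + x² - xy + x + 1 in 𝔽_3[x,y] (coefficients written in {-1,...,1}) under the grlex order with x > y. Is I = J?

No, the ideals differ.

Since reduced Gröbner bases are canonical representatives of ideals under a given ordering, it suffices to compute and compare them.
Buchberger on the first generating set:
f_1 = xy³ - x² + xy + y - 1, LT = xy³.
f_2 = -x²y² + y⁴ + y - 1, LT = x²y².

S(f_1,f_2): lcm = x²y³. S = y⁵ - x³ + x²y + xy + y² - x - y.
  leading term y⁵: no divisor's leading term divides it; move y⁵ to the remainder.
  leading term x³: no divisor's leading term divides it; move -x³ to the remainder.
  leading term x²y: no divisor's leading term divides it; move x²y to the remainder.
  leading term xy: no divisor's leading term divides it; move xy to the remainder.
  leading term y²: no divisor's leading term divides it; move y² to the remainder.
  leading term x: no divisor's leading term divides it; move -x to the remainder.
  leading term y: no divisor's leading term divides it; move -y to the remainder.
  remainder y⁵ - x³ + x²y + xy + y² - x - y ≠ 0; add g_3 = y⁵ - x³ + x²y + xy + y² - x - y to the basis.

S(f_1,g_3): lcm = xy⁵. S = x⁴ - x³y - x²y² + xy³ - x²y - xy² + y³ + x² + xy - y².
  leading term x⁴: no divisor's leading term divides it; move x⁴ to the remainder.
  leading term x³y: no divisor's leading term divides it; move -x³y to the remainder.
  leading term x²y²: subtract (1)·f_2 from -x²y² + xy³ - x²y - xy² + y³ + x² + xy - y² → xy³ - y⁴ - x²y - xy² + y³ + x² + xy - y² - y + 1
  leading term xy³: subtract (1)·f_1 from xy³ - y⁴ - x²y - xy² + y³ + x² + xy - y² - y + 1 → -y⁴ - x²y - xy² + y³ - x² - y² + y - 1
  leading term y⁴: no divisor's leading term divides it; move -y⁴ to the remainder.
  leading term x²y: no divisor's leading term divides it; move -x²y to the remainder.
  leading term xy²: no divisor's leading term divides it; move -xy² to the remainder.
  leading term y³: no divisor's leading term divides it; move y³ to the remainder.
  leading term x²: no divisor's leading term divides it; move -x² to the remainder.
  leading term y²: no divisor's leading term divides it; move -y² to the remainder.
  leading term y: no divisor's leading term divides it; move y to the remainder.
  leading term 1: no divisor's leading term divides it; move -1 to the remainder.
  remainder x⁴ - x³y - y⁴ - x²y - xy² + y³ - x² - y² + y - 1 ≠ 0; add g_4 = x⁴ - x³y - y⁴ - x²y - xy² + y³ - x² - y² + y - 1 to the basis.

The other S-polynomials (S(f_2,g_3), S(f_1,g_4), S(f_2,g_4), S(g_3,g_4)) all reduce to 0 modulo the current basis, so we have a Gröbner basis.
Inter-reduce: drop elements whose leading term is divisible by another's, tail-reduce, and make monic.
Reduced Gröbner basis: {y⁵ - x³ + x²y + xy + y² - x - y, x⁴ - x³y - y⁴ - x²y - xy² + y³ - x² - y² + y - 1, x²y² - y⁴ - y + 1, xy³ - x² + xy + y - 1}.

Buchberger on the second generating set:
h_1 = -xy³ + x² - xy - y + 1, LT = xy³.
h_2 = -x²y² - xy³ + y⁴ + x² - xy + x + 1, LT = x²y².

S(h_1,h_2): lcm = x²y³. S = -xy⁴ + y⁵ - x³ - x²y - xy² - xy - x + y.
  leading term xy⁴: subtract (y)·h_1 from -xy⁴ + y⁵ - x³ - x²y - xy² - xy - x + y → y⁵ - x³ + x²y - xy + y² - x
  leading term y⁵: no divisor's leading term divides it; move y⁵ to the remainder.
  leading term x³: no divisor's leading term divides it; move -x³ to the remainder.
  leading term x²y: no divisor's leading term divides it; move x²y to the remainder.
  leading term xy: no divisor's leading term divides it; move -xy to the remainder.
  leading term y²: no divisor's leading term divides it; move y² to the remainder.
  leading term x: no divisor's leading term divides it; move -x to the remainder.
  remainder y⁵ - x³ + x²y - xy + y² - x ≠ 0; add k_3 = y⁵ - x³ + x²y - xy + y² - x to the basis.

S(h_1,k_3): lcm = xy⁵. S = x⁴ - x³y - x²y² + xy³ + x²y - xy² + y³ + x² - y².
  leading term x⁴: no divisor's leading term divides it; move x⁴ to the remainder.
  leading term x³y: no divisor's leading term divides it; move -x³y to the remainder.
  leading term x²y²: subtract (1)·h_2 from -x²y² + xy³ + x²y - xy² + y³ + x² - y² → -xy³ - y⁴ + x²y - xy² + y³ + xy - y² - x - 1
  leading term xy³: subtract (1)·h_1 from -xy³ - y⁴ + x²y - xy² + y³ + xy - y² - x - 1 → -y⁴ + x²y - xy² + y³ - x² - xy - y² - x + y + 1
  leading term y⁴: no divisor's leading term divides it; move -y⁴ to the remainder.
  leading term x²y: no divisor's leading term divides it; move x²y to the remainder.
  leading term xy²: no divisor's leading term divides it; move -xy² to the remainder.
  leading term y³: no divisor's leading term divides it; move y³ to the remainder.
  leading term x²: no divisor's leading term divides it; move -x² to the remainder.
  leading term xy: no divisor's leading term divides it; move -xy to the remainder.
  leading term y²: no divisor's leading term divides it; move -y² to the remainder.
  leading term x: no divisor's leading term divides it; move -x to the remainder.
  leading term y: no divisor's leading term divides it; move y to the remainder.
  leading term 1: no divisor's leading term divides it; move 1 to the remainder.
  remainder x⁴ - x³y - y⁴ + x²y - xy² + y³ - x² - xy - y² - x + y + 1 ≠ 0; add k_4 = x⁴ - x³y - y⁴ + x²y - xy² + y³ - x² - xy - y² - x + y + 1 to the basis.

The other S-polynomials (S(h_2,k_3), S(h_1,k_4), S(h_2,k_4), S(k_3,k_4)) all reduce to 0 modulo the current basis, so we have a Gröbner basis.
Inter-reduce: drop elements whose leading term is divisible by another's, tail-reduce, and make monic.
Reduced Gröbner basis: {y⁵ - x³ + x²y - xy + y² - x, x⁴ - x³y - y⁴ + x²y - xy² + y³ - x² - xy - y² - x + y + 1, x²y² - y⁴ - x - y, xy³ - x² + xy + y - 1}.

These differ, so the ideals are not equal.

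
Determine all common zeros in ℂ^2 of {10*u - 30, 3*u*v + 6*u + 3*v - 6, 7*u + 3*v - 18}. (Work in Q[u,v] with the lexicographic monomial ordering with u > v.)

Compute a lex Gröbner basis by Buchberger's algorithm.
f_1 = 10*u - 30, LT = u.
f_2 = 3*u*v + 6*u + 3*v - 6, LT = u*v.
f_3 = 7*u + 3*v - 18, LT = u.

S(f_1,f_2): lcm = u*v. S = -2*u - 4*v + 2.
  reduce S modulo (f_1, f_2, f_3):
  remainder -4*v - 4 ≠ 0; add h_4 = -4*v - 4 to the basis.

The other S-polynomials (S(f_1,f_3), S(f_2,f_3), S(f_1,h_4), S(f_2,h_4), S(f_3,h_4)) all reduce to 0 modulo the current basis, so we have a Gröbner basis.
Inter-reduce: drop elements whose leading term is divisible by another's, tail-reduce, and make monic.
Reduced Gröbner basis: {u - 3, v + 1}.

Since the basis is lex-ordered, v + 1 is univariate in v. Its roots are {-1}. Back-substituting each root into the other basis elements fixes the other coordinates.
  v = -1: the earlier basis element becomes u - 3 = 0, giving u = 3 — point (3, -1).

{(3, -1)}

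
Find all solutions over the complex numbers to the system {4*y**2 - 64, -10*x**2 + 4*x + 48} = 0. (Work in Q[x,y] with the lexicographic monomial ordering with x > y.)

{(-2, -4), (12/5, -4), (-2, 4), (12/5, 4)}

Compute a lex Gröbner basis by Buchberger's algorithm.
f_1 = 4*y**2 - 64, LT = y**2.
f_2 = -10*x**2 + 4*x + 48, LT = x**2.

The S-polynomials (S(f_1,f_2)) all reduce to 0 modulo the current basis, so we have a Gröbner basis.
Inter-reduce: drop elements whose leading term is divisible by another's, tail-reduce, and make monic.
Reduced Gröbner basis: {x**2 - 2/5*x - 24/5, y**2 - 16}.

Elimination: the polynomial y**2 - 16 lies in the elimination ideal for y, so y ∈ {-4, 4}. For each such y, the remaining basis elements (now univariate) give the rest of the solution.
  y = -4: the earlier basis element becomes x**2 - 2/5*x - 24/5 = 0, giving x = -2, 12/5 — points (-2, -4), (12/5, -4).
  y = 4: the earlier basis element becomes x**2 - 2/5*x - 24/5 = 0, giving x = -2, 12/5 — points (-2, 4), (12/5, 4).
Check: every point annihilates each of the original generators.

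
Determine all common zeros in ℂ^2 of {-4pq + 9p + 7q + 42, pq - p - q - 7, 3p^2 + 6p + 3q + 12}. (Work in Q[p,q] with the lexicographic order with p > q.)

Compute a lex Gröbner basis by Buchberger's algorithm.
f_1 = -4pq + 9p + 7q + 42, LT = pq.
f_2 = pq - p - q - 7, LT = pq.
f_3 = 3p^2 + 6p + 3q + 12, LT = p^2.

S(f_1,f_2): lcm = pq. S = -5/4p - 3/4q - 7/2.
  reduce S modulo (f_1, f_2, f_3):
  remainder -5/4p - 3/4q - 7/2 ≠ 0; add h_4 = -5/4p - 3/4q - 7/2 to the basis.

S(f_1,f_3): lcm = p^2q. S = -9/4p^2 - 15/4pq - 21/2p - q^2 - 4q.
  reduce S modulo (f_1, f_2, f_3, h_4):
  remainder -q^2 + 7/20q + 201/20 ≠ 0; add h_5 = -q^2 + 7/20q + 201/20 to the basis.

S(f_2,f_3): lcm = p^2q. S = -p^2 - 3pq - 7p - q^2 - 4q.
  reduce S modulo (f_1, f_2, f_3, h_4, h_5):
  remainder -31/20q - 93/20 ≠ 0; add h_6 = -31/20q - 93/20 to the basis.

The other S-polynomials (S(f_1,h_4), S(f_2,h_4), S(f_3,h_4), S(f_1,h_5), S(f_2,h_5), S(f_3,h_5), S(h_4,h_5), S(f_1,h_6), S(f_2,h_6), S(f_3,h_6), S(h_4,h_6), S(h_5,h_6)) all reduce to 0 modulo the current basis, so we have a Gröbner basis.
Inter-reduce: drop elements whose leading term is divisible by another's, tail-reduce, and make monic.
Reduced Gröbner basis: {p + 1, q + 3}.

From the last basis element, q + 3 = 0, so q takes values in {-3}. Each choice, substituted upward through the basis, yields the corresponding point(s) of the solution set.
  q = -3: the earlier basis element becomes p + 1 = 0, giving p = -1 — point (-1, -3).
This is the nonlinear analogue of row-reducing a linear system.

{(-1, -3)}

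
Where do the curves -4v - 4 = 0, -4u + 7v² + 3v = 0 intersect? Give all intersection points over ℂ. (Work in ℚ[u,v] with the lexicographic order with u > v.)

Compute a lex Gröbner basis by Buchberger's algorithm.
f_1 = -4v - 4, LT = v.
f_2 = -4u + 7v² + 3v, LT = u.

S(f_1,f_2): leading monomials are coprime, so the S-polynomial reduces to 0 (Buchberger's first criterion).
Every S-polynomial of the final basis reduces to 0, so we have a Gröbner basis.
Inter-reduce: drop elements whose leading term is divisible by another's, tail-reduce, and make monic.
Reduced Gröbner basis: {u - 1, v + 1}.

The lex basis is triangular: the last element involves only v. Solving v + 1 = 0 gives v ∈ {-1}; substituting each value into the earlier elements determines the remaining variables.
  v = -1: the earlier basis element becomes u - 1 = 0, giving u = 1 — point (1, -1).

{(1, -1)}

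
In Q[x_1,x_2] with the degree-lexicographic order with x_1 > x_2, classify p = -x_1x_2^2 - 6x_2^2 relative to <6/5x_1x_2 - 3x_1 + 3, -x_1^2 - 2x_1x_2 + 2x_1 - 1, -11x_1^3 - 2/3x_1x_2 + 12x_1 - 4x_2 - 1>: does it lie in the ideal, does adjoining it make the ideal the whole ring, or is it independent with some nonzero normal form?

-x_1x_2^2 - 6x_2^2 lies in I (it reduces to 0).

First compute the reduced Gröbner basis of I by Buchberger's algorithm.
f_1 = 6/5x_1x_2 - 3x_1 + 3, LT = x_1x_2.
f_2 = -x_1^2 - 2x_1x_2 + 2x_1 - 1, LT = x_1^2.
f_3 = -11x_1^3 - 2/3x_1x_2 + 12x_1 - 4x_2 - 1, LT = x_1^3.

S(f_1,f_2): lcm = x_1^2x_2. S = -2x_1x_2^2 - 5/2x_1^2 + 2x_1x_2 + 5/2x_1 - x_2.
  leading term x_1x_2^2: subtract (-5/3x_2)·f_1 from -2x_1x_2^2 - 5/2x_1^2 + 2x_1x_2 + 5/2x_1 - x_2 → -5/2x_1^2 - 3x_1x_2 + 5/2x_1 + 4x_2
  leading term x_1^2: subtract (5/2)·f_2 from -5/2x_1^2 - 3x_1x_2 + 5/2x_1 + 4x_2 → 2x_1x_2 - 5/2x_1 + 4x_2 + 5/2
  leading term x_1x_2: subtract (5/3)·f_1 from 2x_1x_2 - 5/2x_1 + 4x_2 + 5/2 → 5/2x_1 + 4x_2 - 5/2
  leading term x_1: no divisor's leading term divides it; move 5/2x_1 to the remainder.
  leading term x_2: no divisor's leading term divides it; move 4x_2 to the remainder.
  leading term 1: no divisor's leading term divides it; move -5/2 to the remainder.
  remainder 5/2x_1 + 4x_2 - 5/2 ≠ 0; add h_4 = 5/2x_1 + 4x_2 - 5/2 to the basis.

S(f_1,f_3): lcm = x_1^3x_2. S = -5/2x_1^3 - 2/33x_1x_2^2 + 5/2x_1^2 + 12/11x_1x_2 - 4/11x_2^2 - 1/11x_2.
  leading term x_1^3: subtract (5/2x_1)·f_2 from -5/2x_1^3 - 2/33x_1x_2^2 + 5/2x_1^2 + 12/11x_1x_2 - 4/11x_2^2 - 1/11x_2 → 5x_1^2x_2 - 2/33x_1x_2^2 - 5/2x_1^2 + 12/11x_1x_2 - 4/11x_2^2 + 5/2x_1 - 1/11x_2
  leading term x_1^2x_2: subtract (25/6x_1)·f_1 from 5x_1^2x_2 - 2/33x_1x_2^2 - 5/2x_1^2 + 12/11x_1x_2 - 4/11x_2^2 + 5/2x_1 - 1/11x_2 → -2/33x_1x_2^2 + 10x_1^2 + 12/11x_1x_2 - 4/11x_2^2 - 10x_1 - 1/11x_2
  leading term x_1x_2^2: subtract (-5/99x_2)·f_1 from -2/33x_1x_2^2 + 10x_1^2 + 12/11x_1x_2 - 4/11x_2^2 - 10x_1 - 1/11x_2 → 10x_1^2 + 31/33x_1x_2 - 4/11x_2^2 - 10x_1 + 2/33x_2
  leading term x_1^2: subtract (-10)·f_2 from 10x_1^2 + 31/33x_1x_2 - 4/11x_2^2 - 10x_1 + 2/33x_2 → -629/33x_1x_2 - 4/11x_2^2 + 10x_1 + 2/33x_2 - 10
  leading term x_1x_2: subtract (-3145/198)·f_1 from -629/33x_1x_2 - 4/11x_2^2 + 10x_1 + 2/33x_2 - 10 → -4/11x_2^2 - 2485/66x_1 + 2/33x_2 + 2485/66
  leading term x_2^2: no divisor's leading term divides it; move -4/11x_2^2 to the remainder.
  leading term x_1: subtract (-497/33)·h_4 from -2485/66x_1 + 2/33x_2 + 2485/66 → 1990/33x_2
  leading term x_2: no divisor's leading term divides it; move 1990/33x_2 to the remainder.
  remainder -4/11x_2^2 + 1990/33x_2 ≠ 0; add h_5 = -4/11x_2^2 + 1990/33x_2 to the basis.

S(f_2,f_3): lcm = x_1^3. S = 2x_1^2x_2 - 2x_1^2 - 2/33x_1x_2 + 23/11x_1 - 4/11x_2 - 1/11.
  leading term x_1^2x_2: subtract (5/3x_1)·f_1 from 2x_1^2x_2 - 2x_1^2 - 2/33x_1x_2 + 23/11x_1 - 4/11x_2 - 1/11 → 3x_1^2 - 2/33x_1x_2 - 32/11x_1 - 4/11x_2 - 1/11
  leading term x_1^2: subtract (-3)·f_2 from 3x_1^2 - 2/33x_1x_2 - 32/11x_1 - 4/11x_2 - 1/11 → -200/33x_1x_2 + 34/11x_1 - 4/11x_2 - 34/11
  leading term x_1x_2: subtract (-500/99)·f_1 from -200/33x_1x_2 + 34/11x_1 - 4/11x_2 - 34/11 → -398/33x_1 - 4/11x_2 + 398/33
  leading term x_1: subtract (-796/165)·h_4 from -398/33x_1 - 4/11x_2 + 398/33 → 284/15x_2
  leading term x_2: no divisor's leading term divides it; move 284/15x_2 to the remainder.
  remainder 284/15x_2 ≠ 0; add h_6 = 284/15x_2 to the basis.

The other S-polynomials (S(f_1,h_4), S(f_2,h_4), S(f_3,h_4), S(f_1,h_5), S(f_2,h_5), S(f_3,h_5), S(h_4,h_5), S(f_1,h_6), S(f_2,h_6), S(f_3,h_6), S(h_4,h_6), S(h_5,h_6)) all reduce to 0 modulo the current basis, so we have a Gröbner basis.
Inter-reduce: drop elements whose leading term is divisible by another's, tail-reduce, and make monic.
Reduced Gröbner basis: {x_1 - 1, x_2}.
Label its elements g_1 = x_1 - 1, g_2 = x_2.

Reduce p = -x_1x_2^2 - 6x_2^2 modulo G:
  leading term x_1x_2^2: subtract (-x_2^2)·g_1 from -x_1x_2^2 - 6x_2^2 → -7x_2^2
  leading term x_2^2: subtract (-7x_2)·g_2 from -7x_2^2 → 0
  normal form = 0.
Since the normal form is 0, p ∈ I.

Ideal membership is decidable via reduction modulo a Gröbner basis.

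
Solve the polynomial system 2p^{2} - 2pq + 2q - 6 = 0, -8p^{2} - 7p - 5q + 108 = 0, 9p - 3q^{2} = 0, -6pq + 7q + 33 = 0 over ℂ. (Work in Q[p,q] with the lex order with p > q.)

{(3, 3)}

Compute a lex Gröbner basis by Buchberger's algorithm.
f_1 = 2p^{2} - 2pq + 2q - 6, LT = p^{2}.
f_2 = -8p^{2} - 7p - 5q + 108, LT = p^{2}.
f_3 = 9p - 3q^{2}, LT = p.
f_4 = -6pq + 7q + 33, LT = pq.

S(f_1,f_2): lcm = p^{2}. S = -pq - \tfrac{7}{8}p + \tfrac{3}{8}q + \tfrac{21}{2}.
  leading term pq: subtract (-\tfrac{1}{9}q)·f_3 from -pq - \tfrac{7}{8}p + \tfrac{3}{8}q + \tfrac{21}{2} → -\tfrac{7}{8}p - \tfrac{1}{3}q^{3} + \tfrac{3}{8}q + \tfrac{21}{2}
  leading term p: subtract (-\tfrac{7}{72})·f_3 from -\tfrac{7}{8}p - \tfrac{1}{3}q^{3} + \tfrac{3}{8}q + \tfrac{21}{2} → -\tfrac{1}{3}q^{3} - \tfrac{7}{24}q^{2} + \tfrac{3}{8}q + \tfrac{21}{2}
  leading term q^{3}: no divisor's leading term divides it; move -\tfrac{1}{3}q^{3} to the remainder.
  leading term q^{2}: no divisor's leading term divides it; move -\tfrac{7}{24}q^{2} to the remainder.
  leading term q: no divisor's leading term divides it; move \tfrac{3}{8}q to the remainder.
  leading term 1: no divisor's leading term divides it; move \tfrac{21}{2} to the remainder.
  remainder -\tfrac{1}{3}q^{3} - \tfrac{7}{24}q^{2} + \tfrac{3}{8}q + \tfrac{21}{2} ≠ 0; add h_5 = -\tfrac{1}{3}q^{3} - \tfrac{7}{24}q^{2} + \tfrac{3}{8}q + \tfrac{21}{2} to the basis.

S(f_1,f_3): lcm = p^{2}. S = \tfrac{1}{3}pq^{2} - pq + q - 3.
  leading term pq^{2}: subtract (\tfrac{1}{27}q^{2})·f_3 from \tfrac{1}{3}pq^{2} - pq + q - 3 → -pq + \tfrac{1}{9}q^{4} + q - 3
  leading term pq: subtract (-\tfrac{1}{9}q)·f_3 from -pq + \tfrac{1}{9}q^{4} + q - 3 → \tfrac{1}{9}q^{4} - \tfrac{1}{3}q^{3} + q - 3
  leading term q^{4}: subtract (-\tfrac{1}{3}q)·h_5 from \tfrac{1}{9}q^{4} - \tfrac{1}{3}q^{3} + q - 3 → -\tfrac{31}{72}q^{3} + \tfrac{1}{8}q^{2} + \tfrac{9}{2}q - 3
  leading term q^{3}: subtract (\tfrac{31}{24})·h_5 from -\tfrac{31}{72}q^{3} + \tfrac{1}{8}q^{2} + \tfrac{9}{2}q - 3 → \tfrac{289}{576}q^{2} + \tfrac{257}{64}q - \tfrac{265}{16}
  leading term q^{2}: no divisor's leading term divides it; move \tfrac{289}{576}q^{2} to the remainder.
  leading term q: no divisor's leading term divides it; move \tfrac{257}{64}q to the remainder.
  leading term 1: no divisor's leading term divides it; move -\tfrac{265}{16} to the remainder.
  remainder \tfrac{289}{576}q^{2} + \tfrac{257}{64}q - \tfrac{265}{16} ≠ 0; add h_6 = \tfrac{289}{576}q^{2} + \tfrac{257}{64}q - \tfrac{265}{16} to the basis.

S(f_1,f_4): lcm = p^{2}q. S = -pq^{2} + \tfrac{7}{6}pq + \tfrac{11}{2}p + q^{2} - 3q.
  leading term pq^{2}: subtract (-\tfrac{1}{9}q^{2})·f_3 from -pq^{2} + \tfrac{7}{6}pq + \tfrac{11}{2}p + q^{2} - 3q → \tfrac{7}{6}pq + \tfrac{11}{2}p - \tfrac{1}{3}q^{4} + q^{2} - 3q
  leading term pq: subtract (\tfrac{7}{54}q)·f_3 from \tfrac{7}{6}pq + \tfrac{11}{2}p - \tfrac{1}{3}q^{4} + q^{2} - 3q → \tfrac{11}{2}p - \tfrac{1}{3}q^{4} + \tfrac{7}{18}q^{3} + q^{2} - 3q
  leading term p: subtract (\tfrac{11}{18})·f_3 from \tfrac{11}{2}p - \tfrac{1}{3}q^{4} + \tfrac{7}{18}q^{3} + q^{2} - 3q → -\tfrac{1}{3}q^{4} + \tfrac{7}{18}q^{3} + \tfrac{17}{6}q^{2} - 3q
  leading term q^{4}: subtract (q)·h_5 from -\tfrac{1}{3}q^{4} + \tfrac{7}{18}q^{3} + \tfrac{17}{6}q^{2} - 3q → \tfrac{49}{72}q^{3} + \tfrac{59}{24}q^{2} - \tfrac{27}{2}q
  leading term q^{3}: subtract (-\tfrac{49}{24})·h_5 from \tfrac{49}{72}q^{3} + \tfrac{59}{24}q^{2} - \tfrac{27}{2}q → \tfrac{1073}{576}q^{2} - \tfrac{815}{64}q + \tfrac{343}{16}
  leading term q^{2}: subtract (\tfrac{1073}{289})·h_6 from \tfrac{1073}{576}q^{2} - \tfrac{815}{64}q + \tfrac{343}{16} → -\tfrac{7989}{289}q + \tfrac{23967}{289}
  leading term q: no divisor's leading term divides it; move -\tfrac{7989}{289}q to the remainder.
  leading term 1: no divisor's leading term divides it; move \tfrac{23967}{289} to the remainder.
  remainder -\tfrac{7989}{289}q + \tfrac{23967}{289} ≠ 0; add h_7 = -\tfrac{7989}{289}q + \tfrac{23967}{289} to the basis.

The other S-polynomials (S(f_2,f_3), S(f_2,f_4), S(f_3,f_4), S(f_1,h_5), S(f_2,h_5), S(f_3,h_5), S(f_4,h_5), S(f_1,h_6), S(f_2,h_6), S(f_3,h_6), S(f_4,h_6), S(h_5,h_6), S(f_1,h_7), S(f_2,h_7), S(f_3,h_7), S(f_4,h_7), S(h_5,h_7), S(h_6,h_7)) all reduce to 0 modulo the current basis, so we have a Gröbner basis.
Inter-reduce: drop elements whose leading term is divisible by another's, tail-reduce, and make monic.
Reduced Gröbner basis: {p - 3, q - 3}.

The lex basis is triangular: the last element involves only q. Solving q - 3 = 0 gives q ∈ {3}; substituting each value into the earlier elements determines the remaining variables.
  q = 3: the earlier basis element becomes p - 3 = 0, giving p = 3 — point (3, 3).
Each listed point satisfies every original equation (direct substitution).
This is the nonlinear analogue of row-reducing a linear system.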